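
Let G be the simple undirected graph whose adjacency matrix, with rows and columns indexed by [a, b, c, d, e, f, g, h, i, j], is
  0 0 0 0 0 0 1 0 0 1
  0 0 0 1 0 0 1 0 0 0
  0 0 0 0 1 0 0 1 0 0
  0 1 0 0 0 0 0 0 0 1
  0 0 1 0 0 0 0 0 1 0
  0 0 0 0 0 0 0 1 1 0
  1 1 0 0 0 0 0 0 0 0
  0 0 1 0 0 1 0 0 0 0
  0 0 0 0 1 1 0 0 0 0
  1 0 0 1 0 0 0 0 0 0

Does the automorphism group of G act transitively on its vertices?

Yes

G has two connected components, {a, b, d, g, j} and {c, e, f, h, i}; each is 2-regular, so G = C_5 ⊔ C_5. Aut of a disjoint union of two copies of C_5 is the wreath product D_5 ≀ Z_2, of order 2·10² = 200. This group acts transitively on the 10 vertices.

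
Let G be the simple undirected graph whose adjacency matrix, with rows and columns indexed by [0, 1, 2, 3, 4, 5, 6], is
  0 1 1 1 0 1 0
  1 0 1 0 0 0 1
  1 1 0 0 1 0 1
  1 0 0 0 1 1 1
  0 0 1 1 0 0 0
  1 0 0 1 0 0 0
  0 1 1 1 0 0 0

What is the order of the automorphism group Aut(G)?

1

The degree sequence is [4, 3, 4, 4, 2, 2, 3]. Checking the degree-preserving permutations of the vertex set shows that none except the identity preserves every edge, so Aut(G) is trivial.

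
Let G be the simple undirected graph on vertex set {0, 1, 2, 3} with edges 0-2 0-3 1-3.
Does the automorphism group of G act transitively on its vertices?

Automorphisms preserve degree, but G has vertices of degree 1 and vertices of degree 2; no automorphism maps one to the other, so G is not vertex-transitive.

No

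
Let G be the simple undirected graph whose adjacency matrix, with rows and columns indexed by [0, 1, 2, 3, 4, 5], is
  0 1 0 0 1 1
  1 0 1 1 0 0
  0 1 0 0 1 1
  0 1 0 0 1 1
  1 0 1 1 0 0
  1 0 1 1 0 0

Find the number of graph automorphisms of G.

G is 3-regular and bipartite with parts {0, 2, 3} and {1, 4, 5} (each part is independent and every cross-pair is an edge), so G = K_{3,3}. Aut(K_{3,3}) is the wreath product S_3 ≀ Z_2: permute within each part, then optionally swap the parts; |Aut| = 2·(3!)² = 72.

72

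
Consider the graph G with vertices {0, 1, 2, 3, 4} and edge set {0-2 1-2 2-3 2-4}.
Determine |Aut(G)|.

24

Vertex 2 has degree 4 and every other vertex has degree 1, so G is the star K_{1,4} with centre 2. Any automorphism fixes the centre and permutes the 4 leaves freely, so Aut(G) ≅ S_4 of order 4! = 24.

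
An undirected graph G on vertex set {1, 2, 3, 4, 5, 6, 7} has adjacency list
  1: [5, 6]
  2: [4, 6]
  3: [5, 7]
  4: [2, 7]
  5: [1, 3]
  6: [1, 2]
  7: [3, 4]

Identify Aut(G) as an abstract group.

G is 2-regular and connected on 7 vertices, i.e. the cycle C_7. The automorphisms of the 7-cycle are exactly the symmetries of a regular 7-gon: the dihedral group D_7, |D_7| = 14.

the dihedral group of order 14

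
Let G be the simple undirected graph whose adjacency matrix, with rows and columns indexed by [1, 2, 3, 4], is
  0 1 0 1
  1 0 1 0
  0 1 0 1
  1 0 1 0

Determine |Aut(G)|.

8

Every vertex has degree 2 and the graph is connected, so G is the 4-cycle C_4. C_4 has 4 rotations and 4 reflections, so Aut(C_4) ≅ D_4 of order 8.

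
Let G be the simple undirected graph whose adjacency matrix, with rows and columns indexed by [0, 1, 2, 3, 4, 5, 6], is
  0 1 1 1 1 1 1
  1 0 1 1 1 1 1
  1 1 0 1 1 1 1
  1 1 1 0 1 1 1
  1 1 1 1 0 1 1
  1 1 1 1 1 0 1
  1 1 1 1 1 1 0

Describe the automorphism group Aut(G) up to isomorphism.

Every vertex has degree 6, so G is the complete graph K_7. Any permutation of the 7 vertices preserves K_7, so Aut(K_7) = S_7 of order 7! = 5040.

S_7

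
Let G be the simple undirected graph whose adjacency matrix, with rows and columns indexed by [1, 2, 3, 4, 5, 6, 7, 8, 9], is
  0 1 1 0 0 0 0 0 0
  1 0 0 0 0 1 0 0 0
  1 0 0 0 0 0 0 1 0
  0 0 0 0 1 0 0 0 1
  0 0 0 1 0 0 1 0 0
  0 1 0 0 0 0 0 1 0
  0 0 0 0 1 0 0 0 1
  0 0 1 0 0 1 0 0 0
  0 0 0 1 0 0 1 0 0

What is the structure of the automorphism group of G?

D_4 × D_5

G has two connected components, {1, 2, 3, 6, 8} and {4, 5, 7, 9}; each is 2-regular, so G = C_5 ⊔ C_4. No automorphism exchanges components of different sizes, hence Aut(G) is the direct product D_4 × D_5, order 80.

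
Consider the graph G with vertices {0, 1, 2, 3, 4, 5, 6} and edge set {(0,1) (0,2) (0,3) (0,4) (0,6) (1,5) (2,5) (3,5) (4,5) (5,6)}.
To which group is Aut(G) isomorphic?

The vertices split by degree into {0, 5} (degree 5) and {1, 2, 3, 4, 6} (degree 2); every edge runs between the two parts, so G is the complete bipartite graph K_{2,5}. Automorphisms preserve the bipartition setwise (since the parts differ in size) and act as S_2 × S_5 within it; |Aut| = 240.

S_2 × S_5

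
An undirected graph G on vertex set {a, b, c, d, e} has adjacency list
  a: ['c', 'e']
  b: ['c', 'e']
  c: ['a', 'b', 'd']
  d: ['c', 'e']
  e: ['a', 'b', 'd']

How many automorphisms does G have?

The vertices split by degree into {c, e} (degree 3) and {a, b, d} (degree 2); every edge runs between the two parts, so G is the complete bipartite graph K_{2,3}. The parts have unequal sizes, so no automorphism swaps them; each part is permuted independently, giving S_2 × S_3 of order 2!·3! = 12.

12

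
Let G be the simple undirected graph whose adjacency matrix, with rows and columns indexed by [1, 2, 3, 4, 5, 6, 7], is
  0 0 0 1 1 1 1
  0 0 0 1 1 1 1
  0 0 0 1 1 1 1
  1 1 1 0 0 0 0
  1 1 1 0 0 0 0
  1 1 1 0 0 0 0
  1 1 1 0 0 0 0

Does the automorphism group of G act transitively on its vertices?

Automorphisms preserve degree, but G has vertices of degree 3 and vertices of degree 4; no automorphism maps one to the other, so G is not vertex-transitive.

No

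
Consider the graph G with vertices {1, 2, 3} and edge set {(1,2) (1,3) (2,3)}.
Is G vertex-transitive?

All 3 vertices are pairwise adjacent: G = K_3. Every bijection on the vertex set is an automorphism of K_3; hence Aut(K_3) ≅ S_3, order 6. This group acts transitively on the 3 vertices.

Yes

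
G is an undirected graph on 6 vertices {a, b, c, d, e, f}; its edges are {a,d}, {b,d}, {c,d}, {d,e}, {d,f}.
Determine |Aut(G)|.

Vertex d has degree 5 and every other vertex has degree 1, so G is the star K_{1,5} with centre d. The 5 leaves are pairwise interchangeable while the centre is fixed, giving Aut(G) = S_5.

120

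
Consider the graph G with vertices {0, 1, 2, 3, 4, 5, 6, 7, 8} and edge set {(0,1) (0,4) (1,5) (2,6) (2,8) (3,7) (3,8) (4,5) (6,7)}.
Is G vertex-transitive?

G has two connected components, {2, 3, 6, 7, 8} and {0, 1, 4, 5}; each is 2-regular, so G = C_5 ⊔ C_4. The orbit of 0 under Aut(G) is {0, 1, 4, 5}, which does not contain 2, so G is not vertex-transitive.

No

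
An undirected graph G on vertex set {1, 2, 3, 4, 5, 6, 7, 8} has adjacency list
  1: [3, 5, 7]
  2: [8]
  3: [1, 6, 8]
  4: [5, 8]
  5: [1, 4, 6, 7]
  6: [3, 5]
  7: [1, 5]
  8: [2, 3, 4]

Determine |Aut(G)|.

1

The degree sequence is [3, 1, 3, 2, 4, 2, 2, 3]. Checking the degree-preserving permutations of the vertex set shows that none except the identity preserves every edge, so Aut(G) is trivial.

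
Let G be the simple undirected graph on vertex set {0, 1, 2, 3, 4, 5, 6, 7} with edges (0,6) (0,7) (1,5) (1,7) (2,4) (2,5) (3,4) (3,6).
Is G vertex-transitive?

Yes

Every vertex has degree 2 and the graph is connected, so G is the 8-cycle C_8. The automorphisms of the 8-cycle are exactly the symmetries of a regular 8-gon: the dihedral group D_8, |D_8| = 16. This group acts transitively on the 8 vertices.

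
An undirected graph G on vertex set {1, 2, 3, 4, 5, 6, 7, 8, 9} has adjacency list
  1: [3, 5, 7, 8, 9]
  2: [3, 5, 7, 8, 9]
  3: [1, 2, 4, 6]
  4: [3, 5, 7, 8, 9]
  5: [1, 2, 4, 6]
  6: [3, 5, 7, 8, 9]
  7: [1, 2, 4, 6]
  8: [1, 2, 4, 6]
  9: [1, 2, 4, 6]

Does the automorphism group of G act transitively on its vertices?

Automorphisms preserve degree, but G has vertices of degree 4 and vertices of degree 5; no automorphism maps one to the other, so G is not vertex-transitive.

No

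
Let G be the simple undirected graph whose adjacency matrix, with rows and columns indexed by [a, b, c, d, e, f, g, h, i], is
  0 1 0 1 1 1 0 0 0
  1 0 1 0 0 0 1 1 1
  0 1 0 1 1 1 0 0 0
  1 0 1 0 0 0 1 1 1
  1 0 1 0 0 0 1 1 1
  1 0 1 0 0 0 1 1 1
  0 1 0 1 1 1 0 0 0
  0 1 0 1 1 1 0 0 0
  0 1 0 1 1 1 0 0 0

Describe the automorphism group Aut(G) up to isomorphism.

The vertices split by degree into {b, d, e, f} (degree 5) and {a, c, g, h, i} (degree 4); every edge runs between the two parts, so G is the complete bipartite graph K_{4,5}. The parts have unequal sizes, so no automorphism swaps them; each part is permuted independently, giving S_5 × S_4 of order 5!·4! = 2880.

S_5 × S_4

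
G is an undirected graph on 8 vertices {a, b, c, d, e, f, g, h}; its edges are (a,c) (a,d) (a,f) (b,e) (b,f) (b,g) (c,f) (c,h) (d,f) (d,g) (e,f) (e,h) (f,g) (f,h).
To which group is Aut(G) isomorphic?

Vertex f is the unique vertex of degree 7; the remaining 7 vertices each have degree 3 and induce a cycle, so G is the wheel on 8 vertices with hub f. Every automorphism fixes the hub and acts on the rim 7-cycle, so Aut(G) ≅ Aut(C_7) = D_7 of order 14.

D_7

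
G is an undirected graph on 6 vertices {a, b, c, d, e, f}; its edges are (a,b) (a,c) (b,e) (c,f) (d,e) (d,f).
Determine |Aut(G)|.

G is 2-regular and connected on 6 vertices, i.e. the cycle C_6. C_6 has 6 rotations and 6 reflections, so Aut(C_6) ≅ D_6 of order 12.

12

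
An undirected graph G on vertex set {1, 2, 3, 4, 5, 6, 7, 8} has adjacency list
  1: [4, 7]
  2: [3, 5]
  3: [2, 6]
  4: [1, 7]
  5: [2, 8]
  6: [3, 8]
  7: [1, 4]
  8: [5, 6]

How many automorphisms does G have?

60

G has two connected components, {2, 3, 5, 6, 8} and {1, 4, 7}; each is 2-regular, so G = C_5 ⊔ C_3. No automorphism exchanges components of different sizes, hence Aut(G) is the direct product D_3 × D_5, order 60.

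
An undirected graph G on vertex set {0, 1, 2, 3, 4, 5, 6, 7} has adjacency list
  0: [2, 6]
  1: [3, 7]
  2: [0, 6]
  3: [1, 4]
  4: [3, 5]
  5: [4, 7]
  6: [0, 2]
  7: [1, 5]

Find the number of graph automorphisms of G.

60

G has two connected components, {1, 3, 4, 5, 7} and {0, 2, 6}; each is 2-regular, so G = C_5 ⊔ C_3. The components are non-isomorphic (different sizes), so Aut(G) = Aut(C_3) × Aut(C_5) = D_3 × D_5 of order 6·10 = 60.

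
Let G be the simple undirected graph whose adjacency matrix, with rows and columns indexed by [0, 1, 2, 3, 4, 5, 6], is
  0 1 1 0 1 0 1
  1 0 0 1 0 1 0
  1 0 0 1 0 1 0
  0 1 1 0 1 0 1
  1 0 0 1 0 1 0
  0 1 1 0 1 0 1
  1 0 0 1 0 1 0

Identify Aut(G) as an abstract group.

The vertices split by degree into {0, 3, 5} (degree 4) and {1, 2, 4, 6} (degree 3); every edge runs between the two parts, so G is the complete bipartite graph K_{3,4}. Automorphisms preserve the bipartition setwise (since the parts differ in size) and act as S_4 × S_3 within it; |Aut| = 144.

S_4 × S_3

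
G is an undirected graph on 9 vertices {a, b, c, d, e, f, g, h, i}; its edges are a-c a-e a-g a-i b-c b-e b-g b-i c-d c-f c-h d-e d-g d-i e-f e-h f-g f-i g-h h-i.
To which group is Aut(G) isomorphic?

S_5 × S_4

The vertices split by degree into {c, e, g, i} (degree 5) and {a, b, d, f, h} (degree 4); every edge runs between the two parts, so G is the complete bipartite graph K_{4,5}. The parts have unequal sizes, so no automorphism swaps them; each part is permuted independently, giving S_5 × S_4 of order 5!·4! = 2880.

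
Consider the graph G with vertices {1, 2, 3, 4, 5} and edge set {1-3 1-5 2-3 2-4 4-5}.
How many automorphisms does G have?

Every vertex has degree 2 and the graph is connected, so G is the 5-cycle C_5. The automorphisms of the 5-cycle are exactly the symmetries of a regular 5-gon: the dihedral group D_5, |D_5| = 10.

10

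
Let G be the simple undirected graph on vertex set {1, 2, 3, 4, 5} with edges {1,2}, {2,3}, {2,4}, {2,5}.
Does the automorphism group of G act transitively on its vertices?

Vertex 2 is the only vertex of degree 4, so every automorphism fixes it; G is not vertex-transitive.

No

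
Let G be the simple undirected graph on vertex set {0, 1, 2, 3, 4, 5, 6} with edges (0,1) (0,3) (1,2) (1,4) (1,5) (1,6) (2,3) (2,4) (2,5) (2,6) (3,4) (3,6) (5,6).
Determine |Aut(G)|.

The degree sequence is [2, 5, 5, 4, 3, 3, 4]. Checking the degree-preserving permutations of the vertex set shows that none except the identity preserves every edge, so Aut(G) is trivial.

1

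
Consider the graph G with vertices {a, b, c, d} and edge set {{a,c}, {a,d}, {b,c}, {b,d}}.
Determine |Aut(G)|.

G is 2-regular and bipartite on 2^2 = 4 vertices with girth 4; it is the hypercube graph Q_2. The symmetry group of the 2-cube is the hyperoctahedral group B_2 = Z_2 ≀ S_2, of order 2^2·2! = 8.

8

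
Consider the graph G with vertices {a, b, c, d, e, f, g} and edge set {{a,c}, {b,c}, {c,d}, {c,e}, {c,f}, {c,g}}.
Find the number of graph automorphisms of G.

720

Vertex c has degree 6 and every other vertex has degree 1, so G is the star K_{1,6} with centre c. The 6 leaves are pairwise interchangeable while the centre is fixed, giving Aut(G) = S_6.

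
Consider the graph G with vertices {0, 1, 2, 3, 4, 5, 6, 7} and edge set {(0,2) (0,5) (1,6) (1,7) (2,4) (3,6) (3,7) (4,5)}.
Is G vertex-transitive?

G has two connected components, {0, 2, 4, 5} and {1, 3, 6, 7}; each is 2-regular, so G = C_4 ⊔ C_4. With two isomorphic components, Aut(G) = Aut(C_4) ≀ S_2 = (D_4 × D_4) ⋊ Z_2: permute each cycle by D_4, then optionally swap the two cycles. Order 2·(2·4)² = 128. This group acts transitively on the 8 vertices.

Yes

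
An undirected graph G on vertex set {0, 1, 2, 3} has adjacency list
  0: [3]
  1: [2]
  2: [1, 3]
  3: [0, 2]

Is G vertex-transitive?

Automorphisms preserve degree, but G has vertices of degree 1 and vertices of degree 2; no automorphism maps one to the other, so G is not vertex-transitive.

No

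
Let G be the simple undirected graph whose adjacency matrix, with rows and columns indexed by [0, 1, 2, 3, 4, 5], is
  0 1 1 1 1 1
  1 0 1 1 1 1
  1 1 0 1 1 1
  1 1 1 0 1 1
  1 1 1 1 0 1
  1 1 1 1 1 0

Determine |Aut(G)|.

All 6 vertices are pairwise adjacent: G = K_6. Any permutation of the 6 vertices preserves K_6, so Aut(K_6) = S_6 of order 6! = 720.

720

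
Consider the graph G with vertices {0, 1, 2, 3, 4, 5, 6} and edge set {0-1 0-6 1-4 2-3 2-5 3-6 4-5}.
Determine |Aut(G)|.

14

Every vertex has degree 2 and the graph is connected, so G is the 7-cycle C_7. C_7 has 7 rotations and 7 reflections, so Aut(C_7) ≅ D_7 of order 14.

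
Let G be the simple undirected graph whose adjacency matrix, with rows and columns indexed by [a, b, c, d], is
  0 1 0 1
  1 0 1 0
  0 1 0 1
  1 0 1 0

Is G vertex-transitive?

G is 2-regular and bipartite on 2^2 = 4 vertices with girth 4; it is the hypercube graph Q_2. Aut(Q_2) consists of the signed permutations of the 2 coordinate axes: 2! permutations times 2^2 sign flips, so |Aut| = 2^2·2! = 8. This group acts transitively on the 4 vertices.

Yes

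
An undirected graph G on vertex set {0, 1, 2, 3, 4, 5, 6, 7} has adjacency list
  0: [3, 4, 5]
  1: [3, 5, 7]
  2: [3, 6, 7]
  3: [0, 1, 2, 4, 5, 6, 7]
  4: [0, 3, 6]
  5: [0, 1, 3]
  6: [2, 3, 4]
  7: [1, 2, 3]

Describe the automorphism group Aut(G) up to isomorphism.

Vertex 3 is the unique vertex of degree 7; the remaining 7 vertices each have degree 3 and induce a cycle, so G is the wheel on 8 vertices with hub 3. Every automorphism fixes the hub and acts on the rim 7-cycle, so Aut(G) ≅ Aut(C_7) = D_7 of order 14.

the dihedral group of order 14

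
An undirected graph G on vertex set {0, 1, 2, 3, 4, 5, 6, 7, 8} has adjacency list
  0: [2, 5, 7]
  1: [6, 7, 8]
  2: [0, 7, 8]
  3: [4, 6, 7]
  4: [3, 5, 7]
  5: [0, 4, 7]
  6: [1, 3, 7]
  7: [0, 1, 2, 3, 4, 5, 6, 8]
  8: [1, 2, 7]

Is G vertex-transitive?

Vertex 7 is the only vertex of degree 8, so every automorphism fixes it; G is not vertex-transitive.

No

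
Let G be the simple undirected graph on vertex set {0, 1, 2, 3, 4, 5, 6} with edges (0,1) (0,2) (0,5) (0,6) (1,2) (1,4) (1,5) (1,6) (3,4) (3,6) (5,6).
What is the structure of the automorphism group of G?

The degree sequence is [4, 5, 2, 2, 2, 3, 4]. Checking the degree-preserving permutations of the vertex set shows that none except the identity preserves every edge, so Aut(G) is trivial.

1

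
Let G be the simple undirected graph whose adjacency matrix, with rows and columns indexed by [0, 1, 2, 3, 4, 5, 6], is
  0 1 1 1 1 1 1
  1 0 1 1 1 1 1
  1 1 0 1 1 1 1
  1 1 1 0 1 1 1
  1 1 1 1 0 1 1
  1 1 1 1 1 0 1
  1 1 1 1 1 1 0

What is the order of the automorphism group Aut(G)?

All 7 vertices are pairwise adjacent: G = K_7. Every bijection on the vertex set is an automorphism of K_7; hence Aut(K_7) ≅ S_7, order 5040.

5040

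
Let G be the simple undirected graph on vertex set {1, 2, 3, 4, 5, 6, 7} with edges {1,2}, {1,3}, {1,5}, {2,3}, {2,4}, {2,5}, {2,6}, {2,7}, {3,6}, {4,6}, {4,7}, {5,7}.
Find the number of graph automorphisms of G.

12

Vertex 2 is the unique vertex of degree 6; the remaining 6 vertices each have degree 3 and induce a cycle, so G is the wheel on 7 vertices with hub 2. With the hub fixed, the remaining symmetry is that of the rim cycle C_6, giving the dihedral group D_6.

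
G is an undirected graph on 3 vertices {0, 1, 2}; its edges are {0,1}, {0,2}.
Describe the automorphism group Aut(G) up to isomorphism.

Z_2

The degree sequence is [2, 1, 1]; the two degree-1 vertices 1 and 2 are the ends of a path, so G = P_3. The only nontrivial automorphism of a path is the end-to-end reflection, so Aut(G) ≅ Z_2.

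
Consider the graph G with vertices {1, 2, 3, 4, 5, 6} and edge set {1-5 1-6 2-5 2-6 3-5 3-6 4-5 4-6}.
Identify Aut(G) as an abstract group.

S_2 × S_4

The vertices split by degree into {5, 6} (degree 4) and {1, 2, 3, 4} (degree 2); every edge runs between the two parts, so G is the complete bipartite graph K_{2,4}. The parts have unequal sizes, so no automorphism swaps them; each part is permuted independently, giving S_2 × S_4 of order 2!·4! = 48.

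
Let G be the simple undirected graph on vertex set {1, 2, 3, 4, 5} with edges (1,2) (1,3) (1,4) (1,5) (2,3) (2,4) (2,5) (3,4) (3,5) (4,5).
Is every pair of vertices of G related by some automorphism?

Yes

Every vertex has degree 4, so G is the complete graph K_5. Every bijection on the vertex set is an automorphism of K_5; hence Aut(K_5) ≅ S_5, order 120. Under this action every vertex can be carried to every other, so G is vertex-transitive.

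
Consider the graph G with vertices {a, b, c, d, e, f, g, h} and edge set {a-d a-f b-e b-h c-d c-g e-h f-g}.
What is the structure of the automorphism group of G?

D_3 × D_5

G has two connected components, {a, c, d, f, g} and {b, e, h}; each is 2-regular, so G = C_5 ⊔ C_3. No automorphism exchanges components of different sizes, hence Aut(G) is the direct product D_3 × D_5, order 60.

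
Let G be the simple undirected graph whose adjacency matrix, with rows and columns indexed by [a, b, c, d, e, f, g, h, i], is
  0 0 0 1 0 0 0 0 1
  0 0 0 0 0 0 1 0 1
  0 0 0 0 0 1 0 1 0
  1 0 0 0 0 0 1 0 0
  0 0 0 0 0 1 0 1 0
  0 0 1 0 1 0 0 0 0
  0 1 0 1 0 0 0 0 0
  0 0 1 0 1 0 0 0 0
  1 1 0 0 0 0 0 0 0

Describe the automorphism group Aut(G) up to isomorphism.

G has two connected components, {a, b, d, g, i} and {c, e, f, h}; each is 2-regular, so G = C_5 ⊔ C_4. The components are non-isomorphic (different sizes), so Aut(G) = Aut(C_4) × Aut(C_5) = D_4 × D_5 of order 8·10 = 80.

D_4 × D_5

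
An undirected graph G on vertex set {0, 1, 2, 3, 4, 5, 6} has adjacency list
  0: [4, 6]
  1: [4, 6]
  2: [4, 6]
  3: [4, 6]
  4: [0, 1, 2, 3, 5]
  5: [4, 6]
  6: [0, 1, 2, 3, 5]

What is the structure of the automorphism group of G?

The vertices split by degree into {4, 6} (degree 5) and {0, 1, 2, 3, 5} (degree 2); every edge runs between the two parts, so G is the complete bipartite graph K_{2,5}. The parts have unequal sizes, so no automorphism swaps them; each part is permuted independently, giving S_5 × S_2 of order 5!·2! = 240.

S_5 × S_2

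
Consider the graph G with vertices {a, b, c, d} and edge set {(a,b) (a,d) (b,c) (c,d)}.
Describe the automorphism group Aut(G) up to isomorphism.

the dihedral group of order 8

Every vertex has degree 2 and the graph is connected, so G is the 4-cycle C_4. The automorphisms of the 4-cycle are exactly the symmetries of a regular 4-gon: the dihedral group D_4, |D_4| = 8.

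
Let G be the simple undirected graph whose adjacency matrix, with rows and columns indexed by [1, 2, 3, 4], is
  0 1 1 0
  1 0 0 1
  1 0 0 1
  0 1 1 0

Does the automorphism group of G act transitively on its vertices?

G is 2-regular and bipartite on 2^2 = 4 vertices with girth 4; it is the hypercube graph Q_2. The symmetry group of the 2-cube is the hyperoctahedral group B_2 = Z_2 ≀ S_2, of order 2^2·2! = 8. This group acts transitively on the 4 vertices.

Yes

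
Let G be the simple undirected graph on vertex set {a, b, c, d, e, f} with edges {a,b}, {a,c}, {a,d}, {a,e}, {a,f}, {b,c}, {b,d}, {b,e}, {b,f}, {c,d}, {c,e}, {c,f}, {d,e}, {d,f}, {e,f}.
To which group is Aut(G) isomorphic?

the symmetric group on 6 letters

All 6 vertices are pairwise adjacent: G = K_6. Any permutation of the 6 vertices preserves K_6, so Aut(K_6) = S_6 of order 6! = 720.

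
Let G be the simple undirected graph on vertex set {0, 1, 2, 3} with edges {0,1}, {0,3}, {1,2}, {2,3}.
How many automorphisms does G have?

8

Every vertex has degree 2 and the graph is connected, so G is the 4-cycle C_4. C_4 has 4 rotations and 4 reflections, so Aut(C_4) ≅ D_4 of order 8.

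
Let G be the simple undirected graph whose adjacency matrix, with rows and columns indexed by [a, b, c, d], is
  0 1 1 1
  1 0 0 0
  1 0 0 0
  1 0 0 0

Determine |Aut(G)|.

6

Vertex a has degree 3 and every other vertex has degree 1, so G is the star K_{1,3} with centre a. Any automorphism fixes the centre and permutes the 3 leaves freely, so Aut(G) ≅ S_3 of order 3! = 6.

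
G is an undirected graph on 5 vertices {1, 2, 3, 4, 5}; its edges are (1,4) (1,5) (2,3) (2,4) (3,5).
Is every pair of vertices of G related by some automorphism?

Yes

Every vertex has degree 2 and the graph is connected, so G is the 5-cycle C_5. C_5 has 5 rotations and 5 reflections, so Aut(C_5) ≅ D_5 of order 10. This group acts transitively on the 5 vertices.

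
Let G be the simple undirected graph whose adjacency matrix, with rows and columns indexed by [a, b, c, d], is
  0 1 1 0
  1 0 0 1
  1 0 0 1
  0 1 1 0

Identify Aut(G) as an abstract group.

the dihedral group of order 8

G is 2-regular and bipartite on 2^2 = 4 vertices with girth 4; it is the hypercube graph Q_2. Aut(Q_2) consists of the signed permutations of the 2 coordinate axes: 2! permutations times 2^2 sign flips, so |Aut| = 2^2·2! = 8.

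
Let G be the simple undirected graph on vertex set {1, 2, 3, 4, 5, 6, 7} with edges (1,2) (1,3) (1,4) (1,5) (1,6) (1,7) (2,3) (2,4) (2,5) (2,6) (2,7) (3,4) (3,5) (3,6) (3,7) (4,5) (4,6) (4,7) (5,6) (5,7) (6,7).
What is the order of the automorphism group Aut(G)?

5040

All 7 vertices are pairwise adjacent: G = K_7. Every bijection on the vertex set is an automorphism of K_7; hence Aut(K_7) ≅ S_7, order 5040.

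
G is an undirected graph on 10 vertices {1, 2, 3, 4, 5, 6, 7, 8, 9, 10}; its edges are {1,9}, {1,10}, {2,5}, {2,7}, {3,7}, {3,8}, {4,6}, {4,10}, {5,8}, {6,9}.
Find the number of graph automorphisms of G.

200

G has two connected components, {2, 3, 5, 7, 8} and {1, 4, 6, 9, 10}; each is 2-regular, so G = C_5 ⊔ C_5. With two isomorphic components, Aut(G) = Aut(C_5) ≀ S_2 = (D_5 × D_5) ⋊ Z_2: permute each cycle by D_5, then optionally swap the two cycles. Order 2·(2·5)² = 200.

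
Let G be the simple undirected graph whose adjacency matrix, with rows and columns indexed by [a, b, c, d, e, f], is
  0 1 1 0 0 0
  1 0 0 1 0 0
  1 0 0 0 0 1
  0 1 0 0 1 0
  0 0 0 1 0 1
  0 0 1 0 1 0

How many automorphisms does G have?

G is 2-regular and connected on 6 vertices, i.e. the cycle C_6. C_6 has 6 rotations and 6 reflections, so Aut(C_6) ≅ D_6 of order 12.

12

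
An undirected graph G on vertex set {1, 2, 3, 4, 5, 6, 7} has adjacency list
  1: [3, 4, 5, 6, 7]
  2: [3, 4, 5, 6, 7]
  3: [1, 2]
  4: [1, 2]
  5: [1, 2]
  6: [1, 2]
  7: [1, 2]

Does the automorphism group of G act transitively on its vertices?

Automorphisms preserve degree, but G has vertices of degree 2 and vertices of degree 5; no automorphism maps one to the other, so G is not vertex-transitive.

No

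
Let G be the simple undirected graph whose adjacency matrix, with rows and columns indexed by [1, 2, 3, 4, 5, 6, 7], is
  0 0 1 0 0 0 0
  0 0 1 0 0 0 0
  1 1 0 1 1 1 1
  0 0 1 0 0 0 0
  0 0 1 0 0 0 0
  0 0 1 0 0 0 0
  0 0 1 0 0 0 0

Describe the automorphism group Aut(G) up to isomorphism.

Vertex 3 has degree 6 and every other vertex has degree 1, so G is the star K_{1,6} with centre 3. The 6 leaves are pairwise interchangeable while the centre is fixed, giving Aut(G) = S_6.

the symmetric group on 6 letters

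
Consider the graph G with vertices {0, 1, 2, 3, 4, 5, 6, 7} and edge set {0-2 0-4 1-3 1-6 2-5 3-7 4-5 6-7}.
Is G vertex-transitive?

G has two connected components, {1, 3, 6, 7} and {0, 2, 4, 5}; each is 2-regular, so G = C_4 ⊔ C_4. With two isomorphic components, Aut(G) = Aut(C_4) ≀ S_2 = (D_4 × D_4) ⋊ Z_2: permute each cycle by D_4, then optionally swap the two cycles. Order 2·(2·4)² = 128. This group acts transitively on the 8 vertices.

Yes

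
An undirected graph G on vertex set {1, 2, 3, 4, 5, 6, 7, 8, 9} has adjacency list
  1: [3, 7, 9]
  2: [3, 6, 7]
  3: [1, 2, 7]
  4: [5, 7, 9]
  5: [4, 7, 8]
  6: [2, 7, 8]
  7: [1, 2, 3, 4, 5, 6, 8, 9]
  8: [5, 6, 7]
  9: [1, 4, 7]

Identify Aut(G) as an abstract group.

Vertex 7 is the unique vertex of degree 8; the remaining 8 vertices each have degree 3 and induce a cycle, so G is the wheel on 9 vertices with hub 7. With the hub fixed, the remaining symmetry is that of the rim cycle C_8, giving the dihedral group D_8.

the dihedral group of order 16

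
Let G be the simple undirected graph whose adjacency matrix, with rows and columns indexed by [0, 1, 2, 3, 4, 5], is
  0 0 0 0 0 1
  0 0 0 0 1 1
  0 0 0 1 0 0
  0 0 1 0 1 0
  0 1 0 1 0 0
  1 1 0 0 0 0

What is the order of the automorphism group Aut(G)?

The degree sequence is [1, 2, 1, 2, 2, 2]; the two degree-1 vertices 0 and 2 are the ends of a path, so G = P_6. A path has exactly one nontrivial symmetry — reversal — giving Aut(G) of order 2.

2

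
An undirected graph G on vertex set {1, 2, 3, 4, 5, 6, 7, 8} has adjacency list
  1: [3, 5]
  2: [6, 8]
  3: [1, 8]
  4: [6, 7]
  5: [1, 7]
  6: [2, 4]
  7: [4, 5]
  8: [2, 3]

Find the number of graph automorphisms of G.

Every vertex has degree 2 and the graph is connected, so G is the 8-cycle C_8. The automorphisms of the 8-cycle are exactly the symmetries of a regular 8-gon: the dihedral group D_8, |D_8| = 16.

16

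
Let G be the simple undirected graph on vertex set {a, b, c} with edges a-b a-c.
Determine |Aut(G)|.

The degree sequence is [2, 1, 1]; the two degree-1 vertices b and c are the ends of a path, so G = P_3. A path has exactly one nontrivial symmetry — reversal — giving Aut(G) of order 2.

2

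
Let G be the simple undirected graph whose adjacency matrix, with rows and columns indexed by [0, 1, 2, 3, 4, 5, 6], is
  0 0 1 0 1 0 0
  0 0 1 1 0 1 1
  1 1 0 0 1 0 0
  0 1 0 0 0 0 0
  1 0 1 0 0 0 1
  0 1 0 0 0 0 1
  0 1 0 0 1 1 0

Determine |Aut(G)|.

1

The degree sequence is [2, 4, 3, 1, 3, 2, 3]. Checking the degree-preserving permutations of the vertex set shows that none except the identity preserves every edge, so Aut(G) is trivial.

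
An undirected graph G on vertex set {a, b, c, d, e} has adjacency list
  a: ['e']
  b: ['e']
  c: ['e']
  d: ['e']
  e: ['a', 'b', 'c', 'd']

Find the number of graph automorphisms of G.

24

Vertex e has degree 4 and every other vertex has degree 1, so G is the star K_{1,4} with centre e. Any automorphism fixes the centre and permutes the 4 leaves freely, so Aut(G) ≅ S_4 of order 4! = 24.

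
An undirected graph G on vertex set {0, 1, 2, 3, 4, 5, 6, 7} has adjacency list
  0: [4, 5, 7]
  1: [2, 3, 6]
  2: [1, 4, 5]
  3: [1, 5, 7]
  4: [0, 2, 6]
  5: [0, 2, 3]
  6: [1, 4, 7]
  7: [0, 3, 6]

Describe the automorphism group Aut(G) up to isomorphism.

Z_2^3 ⋊ S_3

G is 3-regular and bipartite on 2^3 = 8 vertices with girth 4; it is the hypercube graph Q_3. The symmetry group of the 3-cube is the hyperoctahedral group B_3 = Z_2 ≀ S_3, of order 2^3·3! = 48.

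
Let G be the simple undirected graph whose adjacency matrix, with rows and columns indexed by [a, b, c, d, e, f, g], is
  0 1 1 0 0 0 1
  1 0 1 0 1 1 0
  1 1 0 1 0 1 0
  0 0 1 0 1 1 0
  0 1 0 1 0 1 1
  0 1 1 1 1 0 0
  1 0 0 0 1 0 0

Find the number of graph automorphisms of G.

The degree sequence is [3, 4, 4, 3, 4, 4, 2]. Checking the degree-preserving permutations of the vertex set shows that none except the identity preserves every edge, so Aut(G) is trivial.

1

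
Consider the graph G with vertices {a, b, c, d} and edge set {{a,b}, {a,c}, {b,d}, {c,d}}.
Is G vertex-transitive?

G is 2-regular and connected on 4 vertices, i.e. the cycle C_4. The automorphisms of the 4-cycle are exactly the symmetries of a regular 4-gon: the dihedral group D_4, |D_4| = 8. Under this action every vertex can be carried to every other, so G is vertex-transitive.

Yes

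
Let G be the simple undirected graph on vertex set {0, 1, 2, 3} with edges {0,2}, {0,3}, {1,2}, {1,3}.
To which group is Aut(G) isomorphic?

Every vertex has degree 2 and the graph is connected, so G is the 4-cycle C_4. C_4 has 4 rotations and 4 reflections, so Aut(C_4) ≅ D_4 of order 8.

D_4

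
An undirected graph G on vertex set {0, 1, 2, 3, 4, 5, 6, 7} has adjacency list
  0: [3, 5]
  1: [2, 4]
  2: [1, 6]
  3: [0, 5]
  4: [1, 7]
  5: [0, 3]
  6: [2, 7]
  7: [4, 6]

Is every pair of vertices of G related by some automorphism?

No

G has two connected components, {1, 2, 4, 6, 7} and {0, 3, 5}; each is 2-regular, so G = C_5 ⊔ C_3. The orbit of 0 under Aut(G) is {0, 3, 5}, which does not contain 1, so G is not vertex-transitive.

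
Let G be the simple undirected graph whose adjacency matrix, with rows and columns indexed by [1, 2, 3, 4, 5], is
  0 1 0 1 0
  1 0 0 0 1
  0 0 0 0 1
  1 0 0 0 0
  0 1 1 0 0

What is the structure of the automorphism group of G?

Z_2

The degree sequence is [2, 2, 1, 1, 2]; the two degree-1 vertices 3 and 4 are the ends of a path, so G = P_5. The only nontrivial automorphism of a path is the end-to-end reflection, so Aut(G) ≅ Z_2.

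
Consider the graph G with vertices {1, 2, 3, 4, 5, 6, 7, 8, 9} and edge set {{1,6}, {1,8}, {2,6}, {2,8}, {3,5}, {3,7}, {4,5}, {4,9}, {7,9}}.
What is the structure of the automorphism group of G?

G has two connected components, {3, 4, 5, 7, 9} and {1, 2, 6, 8}; each is 2-regular, so G = C_5 ⊔ C_4. The components are non-isomorphic (different sizes), so Aut(G) = Aut(C_4) × Aut(C_5) = D_4 × D_5 of order 8·10 = 80.

D_4 × D_5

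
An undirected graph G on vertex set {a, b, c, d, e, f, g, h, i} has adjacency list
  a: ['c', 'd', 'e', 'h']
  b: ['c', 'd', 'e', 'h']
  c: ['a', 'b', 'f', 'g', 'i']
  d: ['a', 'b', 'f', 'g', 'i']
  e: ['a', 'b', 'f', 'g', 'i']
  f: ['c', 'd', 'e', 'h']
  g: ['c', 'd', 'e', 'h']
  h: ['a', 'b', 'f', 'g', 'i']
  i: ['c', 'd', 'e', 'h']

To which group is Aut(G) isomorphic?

The vertices split by degree into {c, d, e, h} (degree 5) and {a, b, f, g, i} (degree 4); every edge runs between the two parts, so G is the complete bipartite graph K_{4,5}. The parts have unequal sizes, so no automorphism swaps them; each part is permuted independently, giving S_4 × S_5 of order 4!·5! = 2880.

S_4 × S_5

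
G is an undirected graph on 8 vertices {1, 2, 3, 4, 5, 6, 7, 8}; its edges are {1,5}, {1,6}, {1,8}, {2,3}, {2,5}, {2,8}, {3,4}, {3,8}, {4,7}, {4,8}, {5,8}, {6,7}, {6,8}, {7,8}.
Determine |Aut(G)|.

Vertex 8 is the unique vertex of degree 7; the remaining 7 vertices each have degree 3 and induce a cycle, so G is the wheel on 8 vertices with hub 8. Every automorphism fixes the hub and acts on the rim 7-cycle, so Aut(G) ≅ Aut(C_7) = D_7 of order 14.

14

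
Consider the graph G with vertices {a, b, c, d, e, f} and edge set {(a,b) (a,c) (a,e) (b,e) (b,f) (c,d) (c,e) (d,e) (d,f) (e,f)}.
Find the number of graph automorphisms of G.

10

Vertex e is the unique vertex of degree 5; the remaining 5 vertices each have degree 3 and induce a cycle, so G is the wheel on 6 vertices with hub e. With the hub fixed, the remaining symmetry is that of the rim cycle C_5, giving the dihedral group D_5.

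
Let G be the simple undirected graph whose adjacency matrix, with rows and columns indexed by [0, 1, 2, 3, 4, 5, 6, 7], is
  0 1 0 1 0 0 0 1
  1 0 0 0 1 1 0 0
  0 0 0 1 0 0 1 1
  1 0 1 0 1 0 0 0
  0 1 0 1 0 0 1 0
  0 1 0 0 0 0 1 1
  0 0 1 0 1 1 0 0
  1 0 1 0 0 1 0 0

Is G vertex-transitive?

Yes

G is 3-regular and bipartite on 2^3 = 8 vertices with girth 4; it is the hypercube graph Q_3. The symmetry group of the 3-cube is the hyperoctahedral group B_3 = Z_2 ≀ S_3, of order 2^3·3! = 48. This group acts transitively on the 8 vertices.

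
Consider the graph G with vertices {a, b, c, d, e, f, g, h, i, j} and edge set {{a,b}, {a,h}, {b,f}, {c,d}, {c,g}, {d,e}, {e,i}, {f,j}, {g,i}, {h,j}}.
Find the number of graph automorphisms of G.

G has two connected components, {a, b, f, h, j} and {c, d, e, g, i}; each is 2-regular, so G = C_5 ⊔ C_5. Aut of a disjoint union of two copies of C_5 is the wreath product D_5 ≀ Z_2, of order 2·10² = 200.

200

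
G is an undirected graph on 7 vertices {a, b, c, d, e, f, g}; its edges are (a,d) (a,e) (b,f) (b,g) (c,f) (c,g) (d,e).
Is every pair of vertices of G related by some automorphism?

No

G has two connected components, {b, c, f, g} and {a, d, e}; each is 2-regular, so G = C_4 ⊔ C_3. The orbit of a under Aut(G) is {a, d, e}, which does not contain b, so G is not vertex-transitive.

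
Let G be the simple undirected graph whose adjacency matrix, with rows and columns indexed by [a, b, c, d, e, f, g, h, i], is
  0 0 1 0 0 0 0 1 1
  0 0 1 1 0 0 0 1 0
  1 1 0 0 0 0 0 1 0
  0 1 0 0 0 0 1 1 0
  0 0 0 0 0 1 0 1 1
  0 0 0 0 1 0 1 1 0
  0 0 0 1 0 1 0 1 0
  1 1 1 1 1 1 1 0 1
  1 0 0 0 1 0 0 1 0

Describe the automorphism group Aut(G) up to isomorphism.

Vertex h is the unique vertex of degree 8; the remaining 8 vertices each have degree 3 and induce a cycle, so G is the wheel on 9 vertices with hub h. Every automorphism fixes the hub and acts on the rim 8-cycle, so Aut(G) ≅ Aut(C_8) = D_8 of order 16.

the dihedral group of order 16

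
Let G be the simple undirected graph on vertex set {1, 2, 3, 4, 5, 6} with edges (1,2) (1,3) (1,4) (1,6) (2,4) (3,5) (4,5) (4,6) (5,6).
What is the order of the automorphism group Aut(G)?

Degrees alone do not determine every vertex (e.g. 1 and 4 both have degree 4), but their neighbour-degree multisets differ: N(1) has degrees [2, 2, 3, 4] while N(4) has degrees [2, 3, 3, 4]. Repeating this refinement separates all vertices, so the only automorphism is the identity.

1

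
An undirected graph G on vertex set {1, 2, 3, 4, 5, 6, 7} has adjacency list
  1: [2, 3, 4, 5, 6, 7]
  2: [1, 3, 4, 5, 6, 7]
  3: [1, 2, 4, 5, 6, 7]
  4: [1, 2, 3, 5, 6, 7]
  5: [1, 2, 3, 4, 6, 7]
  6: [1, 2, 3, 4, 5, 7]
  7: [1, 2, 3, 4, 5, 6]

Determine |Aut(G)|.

All 7 vertices are pairwise adjacent: G = K_7. Every bijection on the vertex set is an automorphism of K_7; hence Aut(K_7) ≅ S_7, order 5040.

5040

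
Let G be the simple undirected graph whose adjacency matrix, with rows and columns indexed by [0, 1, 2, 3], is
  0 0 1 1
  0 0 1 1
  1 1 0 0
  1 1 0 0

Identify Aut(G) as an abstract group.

D_4

G is 2-regular and connected on 4 vertices, i.e. the cycle C_4. C_4 has 4 rotations and 4 reflections, so Aut(C_4) ≅ D_4 of order 8.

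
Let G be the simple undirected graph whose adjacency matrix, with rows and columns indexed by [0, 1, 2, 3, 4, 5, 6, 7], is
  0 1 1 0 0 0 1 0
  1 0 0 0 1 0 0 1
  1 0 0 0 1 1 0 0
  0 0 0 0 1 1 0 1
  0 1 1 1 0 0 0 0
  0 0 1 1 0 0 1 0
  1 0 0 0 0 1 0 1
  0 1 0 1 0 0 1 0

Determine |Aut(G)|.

G is 3-regular and bipartite on 2^3 = 8 vertices with girth 4; it is the hypercube graph Q_3. The symmetry group of the 3-cube is the hyperoctahedral group B_3 = Z_2 ≀ S_3, of order 2^3·3! = 48.

48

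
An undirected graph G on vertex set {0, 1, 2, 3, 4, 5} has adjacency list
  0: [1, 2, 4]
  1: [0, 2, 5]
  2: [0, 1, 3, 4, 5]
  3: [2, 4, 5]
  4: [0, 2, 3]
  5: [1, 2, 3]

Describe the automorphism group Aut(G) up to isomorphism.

Vertex 2 is the unique vertex of degree 5; the remaining 5 vertices each have degree 3 and induce a cycle, so G is the wheel on 6 vertices with hub 2. Every automorphism fixes the hub and acts on the rim 5-cycle, so Aut(G) ≅ Aut(C_5) = D_5 of order 10.

D_5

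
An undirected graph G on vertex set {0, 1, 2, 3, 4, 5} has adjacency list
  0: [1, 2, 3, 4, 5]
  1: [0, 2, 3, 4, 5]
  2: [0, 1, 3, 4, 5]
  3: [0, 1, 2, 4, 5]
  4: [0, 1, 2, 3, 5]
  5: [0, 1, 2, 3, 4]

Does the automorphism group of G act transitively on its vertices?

Yes

Every vertex has degree 5, so G is the complete graph K_6. Every bijection on the vertex set is an automorphism of K_6; hence Aut(K_6) ≅ S_6, order 720. This group acts transitively on the 6 vertices.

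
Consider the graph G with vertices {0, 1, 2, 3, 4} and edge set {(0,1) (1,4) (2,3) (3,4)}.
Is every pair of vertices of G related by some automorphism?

Automorphisms preserve degree, but G has vertices of degree 1 and vertices of degree 2; no automorphism maps one to the other, so G is not vertex-transitive.

No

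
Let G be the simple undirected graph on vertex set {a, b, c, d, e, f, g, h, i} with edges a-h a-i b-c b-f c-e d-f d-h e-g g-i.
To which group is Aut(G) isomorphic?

G is 2-regular and connected on 9 vertices, i.e. the cycle C_9. C_9 has 9 rotations and 9 reflections, so Aut(C_9) ≅ D_9 of order 18.

D_9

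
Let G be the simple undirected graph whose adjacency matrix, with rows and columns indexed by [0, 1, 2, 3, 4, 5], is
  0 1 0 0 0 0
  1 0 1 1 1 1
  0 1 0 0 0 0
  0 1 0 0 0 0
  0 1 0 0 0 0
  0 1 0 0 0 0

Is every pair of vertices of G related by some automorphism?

No

Vertex 1 is the only vertex of degree 5, so every automorphism fixes it; G is not vertex-transitive.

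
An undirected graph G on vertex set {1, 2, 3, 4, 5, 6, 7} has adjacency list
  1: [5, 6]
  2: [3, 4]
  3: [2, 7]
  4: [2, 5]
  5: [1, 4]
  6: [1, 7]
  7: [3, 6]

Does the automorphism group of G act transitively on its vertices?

Yes

G is 2-regular and connected on 7 vertices, i.e. the cycle C_7. The automorphisms of the 7-cycle are exactly the symmetries of a regular 7-gon: the dihedral group D_7, |D_7| = 14. This group acts transitively on the 7 vertices.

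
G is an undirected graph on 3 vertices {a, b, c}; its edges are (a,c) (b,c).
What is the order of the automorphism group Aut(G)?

2

The degree sequence is [1, 1, 2]; the two degree-1 vertices a and b are the ends of a path, so G = P_3. The only nontrivial automorphism of a path is the end-to-end reflection, so Aut(G) ≅ Z_2.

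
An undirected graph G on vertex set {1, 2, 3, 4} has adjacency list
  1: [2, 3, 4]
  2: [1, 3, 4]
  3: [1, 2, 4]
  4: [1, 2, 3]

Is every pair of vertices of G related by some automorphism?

Every vertex has degree 3, so G is the complete graph K_4. Any permutation of the 4 vertices preserves K_4, so Aut(K_4) = S_4 of order 4! = 24. This group acts transitively on the 4 vertices.

Yes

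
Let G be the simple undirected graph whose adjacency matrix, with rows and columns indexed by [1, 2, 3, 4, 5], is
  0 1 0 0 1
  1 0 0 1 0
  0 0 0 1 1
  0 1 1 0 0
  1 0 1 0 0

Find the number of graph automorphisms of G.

Every vertex has degree 2 and the graph is connected, so G is the 5-cycle C_5. The automorphisms of the 5-cycle are exactly the symmetries of a regular 5-gon: the dihedral group D_5, |D_5| = 10.

10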